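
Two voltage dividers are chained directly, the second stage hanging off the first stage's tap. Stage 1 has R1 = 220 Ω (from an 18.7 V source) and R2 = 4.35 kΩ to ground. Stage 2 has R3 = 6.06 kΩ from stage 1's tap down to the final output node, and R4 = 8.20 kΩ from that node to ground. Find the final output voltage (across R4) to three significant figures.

Stage 2 presents R3+R4 = 14260 Ω as a load on stage 1's tap.
Stage 1's lower leg becomes R2‖(R3+R4) = 3333 Ω, so V_mid = 18.7 × 3333/3553 = 17.54 V.
Stage 2 is itself unloaded: V_out = V_mid × R4/(R3+R4) = 17.54 × 8200/14260 = 10.1 V.

V_out ≈ 10.1 V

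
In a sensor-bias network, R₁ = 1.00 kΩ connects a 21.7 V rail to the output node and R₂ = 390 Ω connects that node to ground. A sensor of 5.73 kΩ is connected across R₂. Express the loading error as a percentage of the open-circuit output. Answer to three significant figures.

4.67 %

The divider's output (Thévenin) resistance is R₁‖R₂ = 280.6 Ω.
Fractional drop under load = R_th/(R_th + R_L) = 280.6 / (280.6 + 5730) = 0.04668.
So the output falls by 4.67 %.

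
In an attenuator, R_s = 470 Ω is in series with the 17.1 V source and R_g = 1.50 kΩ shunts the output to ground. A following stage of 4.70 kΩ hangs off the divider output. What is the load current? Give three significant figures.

R_g‖R_L = 1137 Ω; V_out = 17.1 × 1137/1607 = 12.10 V.
I_L = V_out / R_L = 12.10 / 4.70 kΩ = 2.57 mA.

I_L ≈ 2.57 mA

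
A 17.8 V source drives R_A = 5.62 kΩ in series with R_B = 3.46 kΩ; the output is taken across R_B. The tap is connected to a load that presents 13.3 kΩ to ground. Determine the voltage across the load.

The load sits in parallel with R_B: R_B‖R_L = (3.46 × 13.3) / (3.46 + 13.3) = 2.746 kΩ.
V_out = 17.8 × 2.746 / (5.62 + 2.746) = 17.8 × 2.746/8.366 = 5.84 V.

V_out ≈ 5.84 V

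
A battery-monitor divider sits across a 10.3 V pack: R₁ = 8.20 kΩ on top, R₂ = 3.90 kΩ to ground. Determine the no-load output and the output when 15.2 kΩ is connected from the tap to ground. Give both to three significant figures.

Unloaded: 3.32 V; loaded: 2.83 V

Open-circuit: V = 10.3 × 3.90/(8.20 + 3.90) = 3.32 V.
With the load, R₂ becomes R₂‖R_L = 3.104 kΩ, so V = 10.3 × 3.104/11.30 = 2.83 V.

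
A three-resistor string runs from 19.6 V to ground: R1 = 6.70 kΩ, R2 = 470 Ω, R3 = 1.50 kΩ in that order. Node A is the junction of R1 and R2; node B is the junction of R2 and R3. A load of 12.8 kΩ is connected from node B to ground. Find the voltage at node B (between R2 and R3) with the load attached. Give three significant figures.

V ≈ 3.09 V

At node B, R3 is in parallel with the load: R3‖R_L = 1343 Ω.
Below node A the resistance is R2 + (R3‖R_L) = 1813 Ω, so V_A = 19.6 × 1813/8513 = 4.174 V.
Then V_B = V_A × (R3‖R_L)/(R2 + R3‖R_L) = 4.174 × 1343/1813 = 3.09 V.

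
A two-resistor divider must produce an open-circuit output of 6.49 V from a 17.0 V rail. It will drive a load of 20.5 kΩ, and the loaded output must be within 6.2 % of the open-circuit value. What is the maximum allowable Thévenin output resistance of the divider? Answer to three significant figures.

R_th ≤ 1.36 kΩ

Loading drop = R_th/(R_th + R_L) ≤ 0.0620, so R_th ≤ R_L · ε/(1−ε) = 20.5 kΩ × 0.0620/0.9380 = 1.36 kΩ.
(Any R1, R2 with R2/(R1+R2) = 0.382 and R1‖R2 ≤ 1.36 kΩ will meet the spec.)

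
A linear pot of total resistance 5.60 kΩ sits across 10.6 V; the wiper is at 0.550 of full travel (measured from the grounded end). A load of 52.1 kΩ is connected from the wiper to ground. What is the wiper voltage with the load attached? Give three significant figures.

The wiper splits the pot into (1−α)R = 2.520 kΩ above and αR = 3.080 kΩ below.
Lower section ‖ load = 2.908 kΩ.
V_wiper = 10.6 × 2.908/(2.520 + 2.908) = 5.68 V.

V ≈ 5.68 V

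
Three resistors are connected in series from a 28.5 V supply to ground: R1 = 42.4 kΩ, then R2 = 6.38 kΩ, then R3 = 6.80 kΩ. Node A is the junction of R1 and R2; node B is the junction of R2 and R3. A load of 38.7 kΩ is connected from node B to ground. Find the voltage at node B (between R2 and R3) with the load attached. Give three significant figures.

At node B, R3 is in parallel with the load: R3‖R_L = 5.784 kΩ.
Below node A the resistance is R2 + (R3‖R_L) = 12.16 kΩ, so V_A = 28.5 × 12.16/54.56 = 6.353 V.
Then V_B = V_A × (R3‖R_L)/(R2 + R3‖R_L) = 6.353 × 5.784/12.16 = 3.02 V.

V ≈ 3.02 V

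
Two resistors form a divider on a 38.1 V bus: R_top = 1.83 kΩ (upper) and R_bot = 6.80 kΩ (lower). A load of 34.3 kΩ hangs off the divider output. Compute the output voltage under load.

The load sits in parallel with R_bot: R_bot‖R_L = (6.80 × 34.3) / (6.80 + 34.3) = 5.675 kΩ.
V_out = 38.1 × 5.675 / (1.83 + 5.675) = 38.1 × 5.675/7.505 = 28.8 V.

V_out ≈ 28.8 V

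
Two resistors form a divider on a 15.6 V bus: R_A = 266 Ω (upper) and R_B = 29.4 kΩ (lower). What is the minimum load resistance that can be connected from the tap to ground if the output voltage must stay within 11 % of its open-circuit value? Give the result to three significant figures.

Output resistance R_th = R_A‖R_B = (266 × 29400)/29670 = 263.6 Ω.
The fractional drop is R_th/(R_th + R_L); requiring this ≤ 0.110 gives R_L ≥ R_th(1/0.110 − 1) = 263.6 × 8.091 = 2.13 kΩ.

R_L(min) ≈ 2.13 kΩ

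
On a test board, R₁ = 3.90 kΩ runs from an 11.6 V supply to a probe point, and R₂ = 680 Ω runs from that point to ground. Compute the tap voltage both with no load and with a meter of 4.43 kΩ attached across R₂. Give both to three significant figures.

Unloaded: 1.72 V; loaded: 1.52 V

Open-circuit: V = 11.6 × 680/(3900 + 680) = 1.72 V.
With the load, R₂ becomes R₂‖R_L = 589.5 Ω, so V = 11.6 × 589.5/4490 = 1.52 V.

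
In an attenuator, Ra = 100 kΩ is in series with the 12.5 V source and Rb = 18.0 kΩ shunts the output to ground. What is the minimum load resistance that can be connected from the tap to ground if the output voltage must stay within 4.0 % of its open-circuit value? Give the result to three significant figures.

R_L(min) ≈ 366 kΩ

Output resistance R_th = Ra‖Rb = (100 × 18.0)/118.0 = 15.25 kΩ.
The fractional drop is R_th/(R_th + R_L); requiring this ≤ 0.0400 gives R_L ≥ R_th(1/0.0400 − 1) = 15.25 × 24.00 = 366 kΩ.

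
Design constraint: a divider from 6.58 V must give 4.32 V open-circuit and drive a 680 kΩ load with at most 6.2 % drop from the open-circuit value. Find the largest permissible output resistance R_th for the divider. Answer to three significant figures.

Loading drop = R_th/(R_th + R_L) ≤ 0.0620, so R_th ≤ R_L · ε/(1−ε) = 680 kΩ × 0.0620/0.9380 = 44.9 kΩ.

R_th ≤ 44.9 kΩ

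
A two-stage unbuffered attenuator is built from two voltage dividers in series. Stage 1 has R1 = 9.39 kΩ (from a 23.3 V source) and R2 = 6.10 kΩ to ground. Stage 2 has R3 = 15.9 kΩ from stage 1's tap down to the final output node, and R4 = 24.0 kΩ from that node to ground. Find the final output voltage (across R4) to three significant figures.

Stage 2 presents R3+R4 = 39.90 kΩ as a load on stage 1's tap.
Stage 1's lower leg becomes R2‖(R3+R4) = 5.291 kΩ, so V_mid = 23.3 × 5.291/14.68 = 8.397 V.
Stage 2 is itself unloaded: V_out = V_mid × R4/(R3+R4) = 8.397 × 24.0/39.90 = 5.05 V.

V_out ≈ 5.05 V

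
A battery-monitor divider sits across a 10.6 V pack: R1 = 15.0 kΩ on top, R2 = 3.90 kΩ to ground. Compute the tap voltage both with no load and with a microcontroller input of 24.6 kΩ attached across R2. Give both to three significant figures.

Unloaded: 2.19 V; loaded: 1.94 V

Open-circuit: V = 10.6 × 3.90/(15.0 + 3.90) = 2.19 V.
With the load, R2 becomes R2‖R_L = 3.366 kΩ, so V = 10.6 × 3.366/18.37 = 1.94 V.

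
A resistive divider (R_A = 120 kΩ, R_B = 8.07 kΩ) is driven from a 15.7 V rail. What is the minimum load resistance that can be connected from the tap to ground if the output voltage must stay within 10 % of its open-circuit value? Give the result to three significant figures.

R_L(min) ≈ 68.1 kΩ

Output resistance R_th = R_A‖R_B = (120 × 8.07)/128.1 = 7.561 kΩ.
The fractional drop is R_th/(R_th + R_L); requiring this ≤ 0.100 gives R_L ≥ R_th(1/0.100 − 1) = 7.561 × 9.000 = 68.1 kΩ.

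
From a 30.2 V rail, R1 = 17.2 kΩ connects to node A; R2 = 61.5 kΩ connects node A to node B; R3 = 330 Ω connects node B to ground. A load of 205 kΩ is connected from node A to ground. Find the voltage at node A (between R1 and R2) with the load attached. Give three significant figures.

V ≈ 22.2 V

Below node A the series string R2+R3 = 61830 Ω sits in parallel with the 205000 Ω load: 47500 Ω.
V_A = 30.2 × 47500/(17200 + 47500) = 22.2 V.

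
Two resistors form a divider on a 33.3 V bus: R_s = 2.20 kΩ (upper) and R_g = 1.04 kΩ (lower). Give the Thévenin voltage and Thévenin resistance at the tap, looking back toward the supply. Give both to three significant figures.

V_th = 10.7 V, R_th = 706 Ω

V_th is the open-circuit tap voltage: 33.3 × 1.04/(2.20 + 1.04) = 10.7 V.
With the supply zeroed, R_s and R_g appear in parallel from the tap: R_th = R_s‖R_g = (2.20 × 1.04)/3.240 = 706 Ω.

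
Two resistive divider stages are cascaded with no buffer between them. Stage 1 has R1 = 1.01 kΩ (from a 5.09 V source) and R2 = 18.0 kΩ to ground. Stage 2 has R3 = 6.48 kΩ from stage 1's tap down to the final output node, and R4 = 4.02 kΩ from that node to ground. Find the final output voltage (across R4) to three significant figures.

V_out ≈ 1.69 V

Stage 2 presents R3+R4 = 10.50 kΩ as a load on stage 1's tap.
Stage 1's lower leg becomes R2‖(R3+R4) = 6.632 kΩ, so V_mid = 5.09 × 6.632/7.642 = 4.417 V.
Stage 2 is itself unloaded: V_out = V_mid × R4/(R3+R4) = 4.417 × 4.02/10.50 = 1.69 V.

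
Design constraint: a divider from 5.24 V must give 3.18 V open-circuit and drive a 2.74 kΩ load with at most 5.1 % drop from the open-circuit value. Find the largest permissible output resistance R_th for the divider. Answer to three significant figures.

Loading drop = R_th/(R_th + R_L) ≤ 0.0510, so R_th ≤ R_L · ε/(1−ε) = 2.74 kΩ × 0.0510/0.9490 = 147 Ω.
(Any R1, R2 with R2/(R1+R2) = 0.607 and R1‖R2 ≤ 147 Ω will meet the spec.)

R_th ≤ 147 Ω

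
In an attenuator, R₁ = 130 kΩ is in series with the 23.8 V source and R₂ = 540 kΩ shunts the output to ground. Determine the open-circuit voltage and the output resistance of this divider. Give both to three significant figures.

V_th is the open-circuit tap voltage: 23.8 × 540/(130 + 540) = 19.2 V.
With the supply zeroed, R₁ and R₂ appear in parallel from the tap: R_th = R₁‖R₂ = (130 × 540)/670.0 = 105 kΩ.

V_th = 19.2 V, R_th = 105 kΩ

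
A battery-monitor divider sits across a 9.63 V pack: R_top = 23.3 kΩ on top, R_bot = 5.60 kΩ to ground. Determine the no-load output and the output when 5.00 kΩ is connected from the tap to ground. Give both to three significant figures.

Open-circuit: V = 9.63 × 5.60/(23.3 + 5.60) = 1.87 V.
With the load, R_bot becomes R_bot‖R_L = 2.642 kΩ, so V = 9.63 × 2.642/25.94 = 0.981 V.

Unloaded: 1.87 V; loaded: 0.981 V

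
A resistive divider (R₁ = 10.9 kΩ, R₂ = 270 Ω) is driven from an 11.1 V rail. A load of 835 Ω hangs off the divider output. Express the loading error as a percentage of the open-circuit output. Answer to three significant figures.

24.0 %

The divider's output (Thévenin) resistance is R₁‖R₂ = 263.5 Ω.
Fractional drop under load = R_th/(R_th + R_L) = 263.5 / (263.5 + 835) = 0.2399.
So the output falls by 24.0 %.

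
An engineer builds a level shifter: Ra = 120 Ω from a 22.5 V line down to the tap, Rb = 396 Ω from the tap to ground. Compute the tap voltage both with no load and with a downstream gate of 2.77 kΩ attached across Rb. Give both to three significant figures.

Unloaded: 17.3 V; loaded: 16.7 V

Open-circuit: V = 22.5 × 396/(120 + 396) = 17.3 V.
With the load, Rb becomes Rb‖R_L = 346.5 Ω, so V = 22.5 × 346.5/466.5 = 16.7 V.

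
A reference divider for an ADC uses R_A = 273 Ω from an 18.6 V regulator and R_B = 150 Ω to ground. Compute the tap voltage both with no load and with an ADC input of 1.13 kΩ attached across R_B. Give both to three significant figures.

Open-circuit: V = 18.6 × 150/(273 + 150) = 6.60 V.
With the load, R_B becomes R_B‖R_L = 132.4 Ω, so V = 18.6 × 132.4/405.4 = 6.08 V.

Unloaded: 6.60 V; loaded: 6.08 V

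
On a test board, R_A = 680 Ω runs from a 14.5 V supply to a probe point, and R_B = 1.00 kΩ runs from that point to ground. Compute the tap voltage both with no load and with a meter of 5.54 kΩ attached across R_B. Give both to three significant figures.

Open-circuit: V = 14.5 × 1000/(680 + 1000) = 8.63 V.
With the load, R_B becomes R_B‖R_L = 847.1 Ω, so V = 14.5 × 847.1/1527 = 8.04 V.

Unloaded: 8.63 V; loaded: 8.04 V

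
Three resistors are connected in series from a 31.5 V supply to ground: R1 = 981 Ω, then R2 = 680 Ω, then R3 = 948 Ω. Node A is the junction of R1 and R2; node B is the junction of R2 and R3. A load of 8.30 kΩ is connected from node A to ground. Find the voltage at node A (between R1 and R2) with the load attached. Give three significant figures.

Below node A the series string R2+R3 = 1628 Ω sits in parallel with the 8300 Ω load: 1361 Ω.
V_A = 31.5 × 1361/(981 + 1361) = 18.3 V.

V ≈ 18.3 V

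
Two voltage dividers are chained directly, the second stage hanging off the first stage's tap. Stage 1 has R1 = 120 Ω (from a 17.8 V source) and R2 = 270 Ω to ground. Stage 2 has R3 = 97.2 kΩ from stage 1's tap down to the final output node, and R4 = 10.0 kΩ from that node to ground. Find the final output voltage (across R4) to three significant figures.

V_out ≈ 1.15 V

Stage 2 presents R3+R4 = 107200 Ω as a load on stage 1's tap.
Stage 1's lower leg becomes R2‖(R3+R4) = 269.3 Ω, so V_mid = 17.8 × 269.3/389.3 = 12.31 V.
Stage 2 is itself unloaded: V_out = V_mid × R4/(R3+R4) = 12.31 × 10000/107200 = 1.15 V.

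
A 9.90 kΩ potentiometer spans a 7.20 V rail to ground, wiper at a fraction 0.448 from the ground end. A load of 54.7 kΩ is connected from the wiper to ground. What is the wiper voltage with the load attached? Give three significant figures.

V ≈ 3.09 V

The wiper splits the pot into (1−α)R = 5.465 kΩ above and αR = 4.435 kΩ below.
Lower section ‖ load = 4.103 kΩ.
V_wiper = 7.20 × 4.103/(5.465 + 4.103) = 3.09 V.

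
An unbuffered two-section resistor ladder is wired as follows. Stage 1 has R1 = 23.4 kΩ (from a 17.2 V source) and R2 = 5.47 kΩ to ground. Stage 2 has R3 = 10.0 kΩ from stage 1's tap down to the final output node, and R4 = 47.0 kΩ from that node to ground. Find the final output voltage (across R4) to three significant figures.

V_out ≈ 2.49 V

Stage 2 presents R3+R4 = 57.00 kΩ as a load on stage 1's tap.
Stage 1's lower leg becomes R2‖(R3+R4) = 4.991 kΩ, so V_mid = 17.2 × 4.991/28.39 = 3.024 V.
Stage 2 is itself unloaded: V_out = V_mid × R4/(R3+R4) = 3.024 × 47.0/57.00 = 2.49 V.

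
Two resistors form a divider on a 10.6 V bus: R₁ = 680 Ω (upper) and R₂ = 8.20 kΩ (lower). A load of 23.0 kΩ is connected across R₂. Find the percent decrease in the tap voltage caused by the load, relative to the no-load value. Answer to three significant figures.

2.66 %

The divider's output (Thévenin) resistance is R₁‖R₂ = 627.9 Ω.
Fractional drop under load = R_th/(R_th + R_L) = 627.9 / (627.9 + 23000) = 0.02658.
So the output falls by 2.66 %.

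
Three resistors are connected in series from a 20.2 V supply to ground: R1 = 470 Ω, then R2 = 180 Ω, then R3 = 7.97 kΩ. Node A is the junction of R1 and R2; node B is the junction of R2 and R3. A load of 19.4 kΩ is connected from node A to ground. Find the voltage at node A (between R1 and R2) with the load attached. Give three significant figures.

Below node A the series string R2+R3 = 8150 Ω sits in parallel with the 19400 Ω load: 5739 Ω.
V_A = 20.2 × 5739/(470 + 5739) = 18.7 V.

V ≈ 18.7 V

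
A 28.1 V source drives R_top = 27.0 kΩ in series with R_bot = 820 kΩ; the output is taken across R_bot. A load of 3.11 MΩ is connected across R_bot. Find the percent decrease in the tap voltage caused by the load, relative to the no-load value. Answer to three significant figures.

The divider's output (Thévenin) resistance is R_top‖R_bot = 26.14 kΩ.
Fractional drop under load = R_th/(R_th + R_L) = 26.14 / (26.14 + 3110) = 0.008335.
So the output falls by 0.833 %.

0.833 %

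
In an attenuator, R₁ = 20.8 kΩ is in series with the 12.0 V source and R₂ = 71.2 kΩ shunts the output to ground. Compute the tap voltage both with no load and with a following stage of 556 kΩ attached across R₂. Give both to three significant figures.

Open-circuit: V = 12.0 × 71.2/(20.8 + 71.2) = 9.29 V.
With the load, R₂ becomes R₂‖R_L = 63.12 kΩ, so V = 12.0 × 63.12/83.92 = 9.03 V.

Unloaded: 9.29 V; loaded: 9.03 V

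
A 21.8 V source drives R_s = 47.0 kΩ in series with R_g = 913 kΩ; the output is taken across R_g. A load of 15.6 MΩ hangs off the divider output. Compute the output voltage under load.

The load sits in parallel with R_g: R_g‖R_L = (913 × 15600) / (913 + 15600) = 862.5 kΩ.
V_out = 21.8 × 862.5 / (47.0 + 862.5) = 21.8 × 862.5/909.5 = 20.7 V.

V_out ≈ 20.7 V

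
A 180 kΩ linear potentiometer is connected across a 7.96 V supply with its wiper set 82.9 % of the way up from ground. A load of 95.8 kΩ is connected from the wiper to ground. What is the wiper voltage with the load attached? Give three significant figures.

V ≈ 5.21 V

The wiper splits the pot into (1−α)R = 30.78 kΩ above and αR = 149.2 kΩ below.
Lower section ‖ load = 58.34 kΩ.
V_wiper = 7.96 × 58.34/(30.78 + 58.34) = 5.21 V.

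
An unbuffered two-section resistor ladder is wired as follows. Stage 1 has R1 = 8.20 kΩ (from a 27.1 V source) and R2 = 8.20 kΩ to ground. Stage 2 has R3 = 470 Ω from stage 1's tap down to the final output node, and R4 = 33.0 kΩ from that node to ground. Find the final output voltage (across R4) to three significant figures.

V_out ≈ 11.9 V

Stage 2 presents R3+R4 = 33470 Ω as a load on stage 1's tap.
Stage 1's lower leg becomes R2‖(R3+R4) = 6586 Ω, so V_mid = 27.1 × 6586/14790 = 12.07 V.
Stage 2 is itself unloaded: V_out = V_mid × R4/(R3+R4) = 12.07 × 33000/33470 = 11.9 V.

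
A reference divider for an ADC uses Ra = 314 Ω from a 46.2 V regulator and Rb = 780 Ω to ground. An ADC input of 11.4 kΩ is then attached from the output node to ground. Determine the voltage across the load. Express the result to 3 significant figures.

V_out ≈ 32.3 V

The load sits in parallel with Rb: Rb‖R_L = (780 × 11400) / (780 + 11400) = 730.0 Ω.
V_out = 46.2 × 730.0 / (314 + 730.0) = 46.2 × 730.0/1044 = 32.3 V.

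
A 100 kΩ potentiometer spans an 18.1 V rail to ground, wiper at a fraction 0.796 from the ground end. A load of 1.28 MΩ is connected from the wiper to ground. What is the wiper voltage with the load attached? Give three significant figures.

V ≈ 14.2 V

The wiper splits the pot into (1−α)R = 20.40 kΩ above and αR = 79.60 kΩ below.
Lower section ‖ load = 74.94 kΩ.
V_wiper = 18.1 × 74.94/(20.40 + 74.94) = 14.2 V.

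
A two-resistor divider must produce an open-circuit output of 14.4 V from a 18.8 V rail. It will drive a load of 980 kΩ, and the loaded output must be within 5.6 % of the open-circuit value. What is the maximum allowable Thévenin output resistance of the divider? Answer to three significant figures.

Loading drop = R_th/(R_th + R_L) ≤ 0.0560, so R_th ≤ R_L · ε/(1−ε) = 980 kΩ × 0.0560/0.9440 = 58.1 kΩ.

R_th ≤ 58.1 kΩ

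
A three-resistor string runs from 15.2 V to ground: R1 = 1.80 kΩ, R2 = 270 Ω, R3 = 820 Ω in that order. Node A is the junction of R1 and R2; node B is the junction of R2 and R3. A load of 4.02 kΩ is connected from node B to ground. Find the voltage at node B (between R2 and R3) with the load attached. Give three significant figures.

At node B, R3 is in parallel with the load: R3‖R_L = 681.1 Ω.
Below node A the resistance is R2 + (R3‖R_L) = 951.1 Ω, so V_A = 15.2 × 951.1/2751 = 5.255 V.
Then V_B = V_A × (R3‖R_L)/(R2 + R3‖R_L) = 5.255 × 681.1/951.1 = 3.76 V.

V ≈ 3.76 V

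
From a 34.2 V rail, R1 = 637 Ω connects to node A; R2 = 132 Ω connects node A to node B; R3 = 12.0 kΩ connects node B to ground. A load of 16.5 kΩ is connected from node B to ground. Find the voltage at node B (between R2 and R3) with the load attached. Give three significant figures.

V ≈ 30.8 V

At node B, R3 is in parallel with the load: R3‖R_L = 6947 Ω.
Below node A the resistance is R2 + (R3‖R_L) = 7079 Ω, so V_A = 34.2 × 7079/7716 = 31.38 V.
Then V_B = V_A × (R3‖R_L)/(R2 + R3‖R_L) = 31.38 × 6947/7079 = 30.8 V.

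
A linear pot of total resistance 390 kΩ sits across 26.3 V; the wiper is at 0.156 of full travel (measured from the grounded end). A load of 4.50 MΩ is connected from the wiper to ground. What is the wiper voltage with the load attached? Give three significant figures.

The wiper splits the pot into (1−α)R = 329.2 kΩ above and αR = 60.84 kΩ below.
Lower section ‖ load = 60.03 kΩ.
V_wiper = 26.3 × 60.03/(329.2 + 60.03) = 4.06 V.

V ≈ 4.06 V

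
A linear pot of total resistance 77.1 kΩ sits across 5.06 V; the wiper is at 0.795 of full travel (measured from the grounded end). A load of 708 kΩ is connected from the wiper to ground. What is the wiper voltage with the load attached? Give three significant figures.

V ≈ 3.95 V

The wiper splits the pot into (1−α)R = 15.81 kΩ above and αR = 61.29 kΩ below.
Lower section ‖ load = 56.41 kΩ.
V_wiper = 5.06 × 56.41/(15.81 + 56.41) = 3.95 V.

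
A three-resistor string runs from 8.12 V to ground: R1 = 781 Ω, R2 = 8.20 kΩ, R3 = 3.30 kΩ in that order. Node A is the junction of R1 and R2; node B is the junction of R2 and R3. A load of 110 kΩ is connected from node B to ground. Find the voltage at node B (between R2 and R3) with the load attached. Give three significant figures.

At node B, R3 is in parallel with the load: R3‖R_L = 3204 Ω.
Below node A the resistance is R2 + (R3‖R_L) = 11400 Ω, so V_A = 8.12 × 11400/12180 = 7.600 V.
Then V_B = V_A × (R3‖R_L)/(R2 + R3‖R_L) = 7.600 × 3204/11400 = 2.14 V.

V ≈ 2.14 V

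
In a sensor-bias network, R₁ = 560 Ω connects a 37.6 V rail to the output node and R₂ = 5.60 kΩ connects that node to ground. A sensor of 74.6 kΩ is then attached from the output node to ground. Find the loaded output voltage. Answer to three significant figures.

The load sits in parallel with R₂: R₂‖R_L = (5600 × 74600) / (5600 + 74600) = 5209 Ω.
V_out = 37.6 × 5209 / (560 + 5209) = 37.6 × 5209/5769 = 34.0 V.
(Unloaded it would have been 34.2 V.)

V_out ≈ 34.0 V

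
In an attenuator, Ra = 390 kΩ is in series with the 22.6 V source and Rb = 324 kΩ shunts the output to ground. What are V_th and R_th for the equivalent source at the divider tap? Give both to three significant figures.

V_th is the open-circuit tap voltage: 22.6 × 324/(390 + 324) = 10.3 V.
With the supply zeroed, Ra and Rb appear in parallel from the tap: R_th = Ra‖Rb = (390 × 324)/714.0 = 177 kΩ.

V_th = 10.3 V, R_th = 177 kΩ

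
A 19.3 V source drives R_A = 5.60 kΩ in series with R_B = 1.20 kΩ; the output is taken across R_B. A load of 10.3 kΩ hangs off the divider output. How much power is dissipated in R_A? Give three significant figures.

Total resistance from the source is R_A + (R_B‖R_L) = 6.675 kΩ, so I = 19.3/6.675 kΩ = 2.891 mA.
P = I²·R_A = (2.891 mA)² × 5.60 kΩ = 46.8 mW.

P ≈ 46.8 mW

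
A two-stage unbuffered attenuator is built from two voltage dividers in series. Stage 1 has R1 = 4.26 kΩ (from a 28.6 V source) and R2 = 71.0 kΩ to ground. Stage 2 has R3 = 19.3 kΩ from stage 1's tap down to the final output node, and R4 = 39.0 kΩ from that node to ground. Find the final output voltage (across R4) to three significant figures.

V_out ≈ 16.9 V

Stage 2 presents R3+R4 = 58.30 kΩ as a load on stage 1's tap.
Stage 1's lower leg becomes R2‖(R3+R4) = 32.01 kΩ, so V_mid = 28.6 × 32.01/36.27 = 25.24 V.
Stage 2 is itself unloaded: V_out = V_mid × R4/(R3+R4) = 25.24 × 39.0/58.30 = 16.9 V.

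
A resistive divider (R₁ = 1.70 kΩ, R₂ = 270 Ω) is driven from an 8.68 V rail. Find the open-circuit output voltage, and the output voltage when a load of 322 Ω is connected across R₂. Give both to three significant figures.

Unloaded: 1.19 V; loaded: 0.690 V

Open-circuit: V = 8.68 × 270/(1700 + 270) = 1.19 V.
With the load, R₂ becomes R₂‖R_L = 146.9 Ω, so V = 8.68 × 146.9/1847 = 0.690 V.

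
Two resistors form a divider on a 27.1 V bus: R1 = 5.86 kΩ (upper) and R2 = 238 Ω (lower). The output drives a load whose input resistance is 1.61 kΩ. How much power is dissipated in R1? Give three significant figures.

P ≈ 117 mW

Total resistance from the source is R1 + (R2‖R_L) = 6067 Ω, so I = 27.1/6067 Ω = 4.467 mA.
P = I²·R1 = (4.467 mA)² × 5.86 kΩ = 117 mW.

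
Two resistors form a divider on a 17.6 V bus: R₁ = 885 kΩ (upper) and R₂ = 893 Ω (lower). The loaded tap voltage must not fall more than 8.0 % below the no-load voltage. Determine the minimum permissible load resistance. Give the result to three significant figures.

Output resistance R_th = R₁‖R₂ = (885000 × 893)/885900 = 892.1 Ω.
The fractional drop is R_th/(R_th + R_L); requiring this ≤ 0.0800 gives R_L ≥ R_th(1/0.0800 − 1) = 892.1 × 11.50 = 10.3 kΩ.

R_L(min) ≈ 10.3 kΩ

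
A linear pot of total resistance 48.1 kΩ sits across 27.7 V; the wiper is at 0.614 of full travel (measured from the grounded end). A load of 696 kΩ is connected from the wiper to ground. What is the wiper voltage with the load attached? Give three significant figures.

The wiper splits the pot into (1−α)R = 18.57 kΩ above and αR = 29.53 kΩ below.
Lower section ‖ load = 28.33 kΩ.
V_wiper = 27.7 × 28.33/(18.57 + 28.33) = 16.7 V.

V ≈ 16.7 V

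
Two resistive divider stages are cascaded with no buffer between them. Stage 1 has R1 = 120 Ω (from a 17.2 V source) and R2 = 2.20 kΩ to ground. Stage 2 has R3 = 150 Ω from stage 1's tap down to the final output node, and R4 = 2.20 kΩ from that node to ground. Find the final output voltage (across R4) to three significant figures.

V_out ≈ 14.6 V

Stage 2 presents R3+R4 = 2350 Ω as a load on stage 1's tap.
Stage 1's lower leg becomes R2‖(R3+R4) = 1136 Ω, so V_mid = 17.2 × 1136/1256 = 15.56 V.
Stage 2 is itself unloaded: V_out = V_mid × R4/(R3+R4) = 15.56 × 2200/2350 = 14.6 V.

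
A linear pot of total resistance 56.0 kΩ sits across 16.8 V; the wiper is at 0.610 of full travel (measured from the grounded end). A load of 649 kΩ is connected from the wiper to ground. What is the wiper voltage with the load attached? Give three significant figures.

The wiper splits the pot into (1−α)R = 21.84 kΩ above and αR = 34.16 kΩ below.
Lower section ‖ load = 32.45 kΩ.
V_wiper = 16.8 × 32.45/(21.84 + 32.45) = 10.0 V.

V ≈ 10.0 V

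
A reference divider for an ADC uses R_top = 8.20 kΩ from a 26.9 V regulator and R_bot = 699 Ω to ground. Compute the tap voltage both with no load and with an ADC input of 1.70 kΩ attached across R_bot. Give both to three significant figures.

Unloaded: 2.11 V; loaded: 1.53 V

Open-circuit: V = 26.9 × 699/(8200 + 699) = 2.11 V.
With the load, R_bot becomes R_bot‖R_L = 495.3 Ω, so V = 26.9 × 495.3/8695 = 1.53 V.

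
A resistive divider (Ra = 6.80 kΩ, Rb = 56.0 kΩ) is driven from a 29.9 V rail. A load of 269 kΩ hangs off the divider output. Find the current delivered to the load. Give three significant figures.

I_L ≈ 0.0969 mA

Rb‖R_L = 46.35 kΩ; V_out = 29.9 × 46.35/53.15 = 26.07 V.
I_L = V_out / R_L = 26.07 / 269 kΩ = 0.0969 mA.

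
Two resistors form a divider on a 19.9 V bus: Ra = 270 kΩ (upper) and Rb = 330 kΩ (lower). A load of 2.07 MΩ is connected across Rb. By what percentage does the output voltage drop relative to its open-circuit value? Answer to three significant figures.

6.69 %

The divider's output (Thévenin) resistance is Ra‖Rb = 148.5 kΩ.
Fractional drop under load = R_th/(R_th + R_L) = 148.5 / (148.5 + 2070) = 0.06694.
So the output falls by 6.69 %.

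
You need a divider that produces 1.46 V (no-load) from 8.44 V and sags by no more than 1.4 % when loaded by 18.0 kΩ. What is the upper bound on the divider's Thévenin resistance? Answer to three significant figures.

Loading drop = R_th/(R_th + R_L) ≤ 0.0140, so R_th ≤ R_L · ε/(1−ε) = 18.0 kΩ × 0.0140/0.9860 = 256 Ω.
(Any R1, R2 with R2/(R1+R2) = 0.173 and R1‖R2 ≤ 256 Ω will meet the spec.)

R_th ≤ 256 Ω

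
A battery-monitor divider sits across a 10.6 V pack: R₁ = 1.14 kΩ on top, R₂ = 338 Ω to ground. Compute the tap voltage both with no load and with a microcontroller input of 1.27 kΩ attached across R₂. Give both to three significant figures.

Open-circuit: V = 10.6 × 338/(1140 + 338) = 2.42 V.
With the load, R₂ becomes R₂‖R_L = 267.0 Ω, so V = 10.6 × 267.0/1407 = 2.01 V.

Unloaded: 2.42 V; loaded: 2.01 V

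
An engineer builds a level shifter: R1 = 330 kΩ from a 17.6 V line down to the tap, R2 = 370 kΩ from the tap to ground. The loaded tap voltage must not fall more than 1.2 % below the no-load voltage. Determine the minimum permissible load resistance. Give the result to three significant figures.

Output resistance R_th = R1‖R2 = (330 × 370)/700.0 = 174.4 kΩ.
The fractional drop is R_th/(R_th + R_L); requiring this ≤ 0.0120 gives R_L ≥ R_th(1/0.0120 − 1) = 174.4 × 82.33 = 14.4 MΩ.

R_L(min) ≈ 14.4 MΩ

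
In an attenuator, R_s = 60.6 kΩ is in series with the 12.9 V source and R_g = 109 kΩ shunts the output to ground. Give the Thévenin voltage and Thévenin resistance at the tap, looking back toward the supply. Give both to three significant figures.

V_th is the open-circuit tap voltage: 12.9 × 109/(60.6 + 109) = 8.29 V.
With the supply zeroed, R_s and R_g appear in parallel from the tap: R_th = R_s‖R_g = (60.6 × 109)/169.6 = 38.9 kΩ.

V_th = 8.29 V, R_th = 38.9 kΩ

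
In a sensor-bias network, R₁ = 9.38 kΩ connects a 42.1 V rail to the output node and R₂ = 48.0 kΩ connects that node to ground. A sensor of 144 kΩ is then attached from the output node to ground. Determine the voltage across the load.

The load sits in parallel with R₂: R₂‖R_L = (48.0 × 144) / (48.0 + 144) = 36.00 kΩ.
V_out = 42.1 × 36.00 / (9.38 + 36.00) = 42.1 × 36.00/45.38 = 33.4 V.

V_out ≈ 33.4 V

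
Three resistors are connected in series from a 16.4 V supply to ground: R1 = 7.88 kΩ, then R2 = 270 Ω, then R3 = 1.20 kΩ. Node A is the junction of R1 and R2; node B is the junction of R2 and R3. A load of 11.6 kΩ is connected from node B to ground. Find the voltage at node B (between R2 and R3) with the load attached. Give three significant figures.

At node B, R3 is in parallel with the load: R3‖R_L = 1088 Ω.
Below node A the resistance is R2 + (R3‖R_L) = 1358 Ω, so V_A = 16.4 × 1358/9238 = 2.410 V.
Then V_B = V_A × (R3‖R_L)/(R2 + R3‖R_L) = 2.410 × 1088/1358 = 1.93 V.

V ≈ 1.93 V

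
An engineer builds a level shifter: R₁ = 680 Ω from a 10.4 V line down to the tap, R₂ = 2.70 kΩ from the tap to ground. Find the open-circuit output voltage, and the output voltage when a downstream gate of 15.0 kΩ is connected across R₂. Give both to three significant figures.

Unloaded: 8.31 V; loaded: 8.02 V

Open-circuit: V = 10.4 × 2700/(680 + 2700) = 8.31 V.
With the load, R₂ becomes R₂‖R_L = 2288 Ω, so V = 10.4 × 2288/2968 = 8.02 V.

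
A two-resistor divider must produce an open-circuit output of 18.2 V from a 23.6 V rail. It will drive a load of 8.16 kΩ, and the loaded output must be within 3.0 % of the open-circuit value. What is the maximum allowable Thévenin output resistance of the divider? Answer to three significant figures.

Loading drop = R_th/(R_th + R_L) ≤ 0.0300, so R_th ≤ R_L · ε/(1−ε) = 8.16 kΩ × 0.0300/0.9700 = 252 Ω.

R_th ≤ 252 Ω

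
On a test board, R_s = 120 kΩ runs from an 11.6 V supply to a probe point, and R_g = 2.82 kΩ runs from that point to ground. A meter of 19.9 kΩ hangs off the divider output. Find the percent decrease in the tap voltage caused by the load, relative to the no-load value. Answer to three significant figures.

The divider's output (Thévenin) resistance is R_s‖R_g = 2.755 kΩ.
Fractional drop under load = R_th/(R_th + R_L) = 2.755 / (2.755 + 19.9) = 0.1216.
So the output falls by 12.2 %.

12.2 %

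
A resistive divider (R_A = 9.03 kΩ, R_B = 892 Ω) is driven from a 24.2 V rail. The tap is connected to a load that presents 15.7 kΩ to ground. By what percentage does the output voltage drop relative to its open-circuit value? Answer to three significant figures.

The divider's output (Thévenin) resistance is R_A‖R_B = 811.8 Ω.
Fractional drop under load = R_th/(R_th + R_L) = 811.8 / (811.8 + 15700) = 0.04917.
So the output falls by 4.92 %.

4.92 %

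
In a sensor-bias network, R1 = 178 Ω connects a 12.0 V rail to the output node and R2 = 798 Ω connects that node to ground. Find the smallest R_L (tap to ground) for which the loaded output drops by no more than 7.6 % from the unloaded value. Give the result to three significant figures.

Output resistance R_th = R1‖R2 = (178 × 798)/976.0 = 145.5 Ω.
The fractional drop is R_th/(R_th + R_L); requiring this ≤ 0.0760 gives R_L ≥ R_th(1/0.0760 − 1) = 145.5 × 12.16 = 1.77 kΩ.

R_L(min) ≈ 1.77 kΩ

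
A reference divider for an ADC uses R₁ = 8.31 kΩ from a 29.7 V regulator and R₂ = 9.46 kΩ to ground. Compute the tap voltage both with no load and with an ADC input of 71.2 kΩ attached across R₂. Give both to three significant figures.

Unloaded: 15.8 V; loaded: 14.9 V

Open-circuit: V = 29.7 × 9.46/(8.31 + 9.46) = 15.8 V.
With the load, R₂ becomes R₂‖R_L = 8.351 kΩ, so V = 29.7 × 8.351/16.66 = 14.9 V.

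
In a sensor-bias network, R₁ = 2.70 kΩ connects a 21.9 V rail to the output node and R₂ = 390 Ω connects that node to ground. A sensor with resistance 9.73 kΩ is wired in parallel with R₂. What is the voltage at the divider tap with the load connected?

V_out ≈ 2.67 V

The load sits in parallel with R₂: R₂‖R_L = (390 × 9730) / (390 + 9730) = 375.0 Ω.
V_out = 21.9 × 375.0 / (2700 + 375.0) = 21.9 × 375.0/3075 = 2.67 V.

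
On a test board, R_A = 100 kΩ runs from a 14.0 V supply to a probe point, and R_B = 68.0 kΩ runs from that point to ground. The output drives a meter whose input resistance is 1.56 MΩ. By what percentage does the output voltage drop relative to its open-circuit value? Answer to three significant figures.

The divider's output (Thévenin) resistance is R_A‖R_B = 40.48 kΩ.
Fractional drop under load = R_th/(R_th + R_L) = 40.48 / (40.48 + 1560) = 0.02529.
So the output falls by 2.53 %.

2.53 %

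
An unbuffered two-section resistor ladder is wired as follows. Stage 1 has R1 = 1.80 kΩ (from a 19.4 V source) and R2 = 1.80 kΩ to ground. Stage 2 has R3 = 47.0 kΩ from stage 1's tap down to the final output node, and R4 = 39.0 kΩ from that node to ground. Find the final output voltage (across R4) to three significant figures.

Stage 2 presents R3+R4 = 86.00 kΩ as a load on stage 1's tap.
Stage 1's lower leg becomes R2‖(R3+R4) = 1.763 kΩ, so V_mid = 19.4 × 1.763/3.563 = 9.600 V.
Stage 2 is itself unloaded: V_out = V_mid × R4/(R3+R4) = 9.600 × 39.0/86.00 = 4.35 V.

V_out ≈ 4.35 V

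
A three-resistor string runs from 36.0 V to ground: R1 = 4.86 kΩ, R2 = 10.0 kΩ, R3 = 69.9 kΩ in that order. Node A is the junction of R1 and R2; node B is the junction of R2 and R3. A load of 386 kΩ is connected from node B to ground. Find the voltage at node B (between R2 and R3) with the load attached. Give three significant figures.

V ≈ 28.8 V

At node B, R3 is in parallel with the load: R3‖R_L = 59.18 kΩ.
Below node A the resistance is R2 + (R3‖R_L) = 69.18 kΩ, so V_A = 36.0 × 69.18/74.04 = 33.64 V.
Then V_B = V_A × (R3‖R_L)/(R2 + R3‖R_L) = 33.64 × 59.18/69.18 = 28.8 V.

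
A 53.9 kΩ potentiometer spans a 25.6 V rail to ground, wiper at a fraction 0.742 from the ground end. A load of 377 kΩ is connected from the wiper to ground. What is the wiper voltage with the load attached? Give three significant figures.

The wiper splits the pot into (1−α)R = 13.91 kΩ above and αR = 39.99 kΩ below.
Lower section ‖ load = 36.16 kΩ.
V_wiper = 25.6 × 36.16/(13.91 + 36.16) = 18.5 V.

V ≈ 18.5 V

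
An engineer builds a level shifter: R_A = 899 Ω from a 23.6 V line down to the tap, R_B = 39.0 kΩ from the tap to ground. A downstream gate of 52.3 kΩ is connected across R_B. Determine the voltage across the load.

The load sits in parallel with R_B: R_B‖R_L = (39000 × 52300) / (39000 + 52300) = 22340 Ω.
V_out = 23.6 × 22340 / (899 + 22340) = 23.6 × 22340/23240 = 22.7 V.
(Unloaded it would have been 23.1 V.)

V_out ≈ 22.7 V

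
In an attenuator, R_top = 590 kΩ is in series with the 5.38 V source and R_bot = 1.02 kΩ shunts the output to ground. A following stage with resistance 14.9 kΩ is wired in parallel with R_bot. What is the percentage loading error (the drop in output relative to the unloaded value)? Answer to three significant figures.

The divider's output (Thévenin) resistance is R_top‖R_bot = 1.018 kΩ.
Fractional drop under load = R_th/(R_th + R_L) = 1.018 / (1.018 + 14.9) = 0.06397.
So the output falls by 6.40 %.

6.40 %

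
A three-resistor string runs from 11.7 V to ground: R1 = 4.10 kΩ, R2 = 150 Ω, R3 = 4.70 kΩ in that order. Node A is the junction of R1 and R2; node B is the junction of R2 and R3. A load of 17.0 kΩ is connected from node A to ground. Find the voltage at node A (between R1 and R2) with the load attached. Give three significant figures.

V ≈ 5.61 V

Below node A the series string R2+R3 = 4850 Ω sits in parallel with the 17000 Ω load: 3773 Ω.
V_A = 11.7 × 3773/(4100 + 3773) = 5.61 V.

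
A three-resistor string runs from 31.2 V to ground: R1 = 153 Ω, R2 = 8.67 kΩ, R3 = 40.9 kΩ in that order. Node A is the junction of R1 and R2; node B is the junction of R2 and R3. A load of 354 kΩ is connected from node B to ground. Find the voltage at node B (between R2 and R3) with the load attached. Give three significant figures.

At node B, R3 is in parallel with the load: R3‖R_L = 36660 Ω.
Below node A the resistance is R2 + (R3‖R_L) = 45330 Ω, so V_A = 31.2 × 45330/45490 = 31.10 V.
Then V_B = V_A × (R3‖R_L)/(R2 + R3‖R_L) = 31.10 × 36660/45330 = 25.1 V.

V ≈ 25.1 V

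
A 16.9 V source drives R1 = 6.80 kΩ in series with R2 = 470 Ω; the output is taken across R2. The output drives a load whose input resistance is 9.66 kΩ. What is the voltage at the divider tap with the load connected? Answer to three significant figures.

The load sits in parallel with R2: R2‖R_L = (470 × 9660) / (470 + 9660) = 448.2 Ω.
V_out = 16.9 × 448.2 / (6800 + 448.2) = 16.9 × 448.2/7248 = 1.05 V.

V_out ≈ 1.05 V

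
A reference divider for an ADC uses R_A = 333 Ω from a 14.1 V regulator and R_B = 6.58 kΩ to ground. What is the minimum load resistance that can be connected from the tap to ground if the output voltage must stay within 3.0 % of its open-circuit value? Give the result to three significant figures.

Output resistance R_th = R_A‖R_B = (333 × 6580)/6913 = 317.0 Ω.
The fractional drop is R_th/(R_th + R_L); requiring this ≤ 0.0300 gives R_L ≥ R_th(1/0.0300 − 1) = 317.0 × 32.33 = 10.2 kΩ.

R_L(min) ≈ 10.2 kΩ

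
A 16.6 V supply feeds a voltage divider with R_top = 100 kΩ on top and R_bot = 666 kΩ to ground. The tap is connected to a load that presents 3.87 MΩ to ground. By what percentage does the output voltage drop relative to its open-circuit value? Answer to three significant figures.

2.20 %

The divider's output (Thévenin) resistance is R_top‖R_bot = 86.95 kΩ.
Fractional drop under load = R_th/(R_th + R_L) = 86.95 / (86.95 + 3870) = 0.02197.
So the output falls by 2.20 %.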